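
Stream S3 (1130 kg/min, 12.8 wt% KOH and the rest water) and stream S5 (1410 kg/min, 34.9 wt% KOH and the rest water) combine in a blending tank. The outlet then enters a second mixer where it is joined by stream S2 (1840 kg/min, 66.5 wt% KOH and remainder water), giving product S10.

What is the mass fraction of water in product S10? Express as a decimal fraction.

0.5753

Overall, product flow = 4380 kg/min.
water in = 1130×0.872 + 1410×0.651 + 1840×0.335 = 2519.7 kg/min.
water fraction in S10 = 0.5753.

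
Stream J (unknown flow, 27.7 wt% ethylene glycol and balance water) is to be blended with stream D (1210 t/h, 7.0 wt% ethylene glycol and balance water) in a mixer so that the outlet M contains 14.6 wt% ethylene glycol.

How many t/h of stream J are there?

Let J be the unknown flow. Total out = 1210 + J.
ethylene glycol balance: 84.7 + 0.277·J = 0.146·(1210 + J)
(0.277 − 0.146)·J = 0.146×1210 − 84.7 = 91.96
J = 91.96 / 0.131 = 701.98 t/h

702 t/h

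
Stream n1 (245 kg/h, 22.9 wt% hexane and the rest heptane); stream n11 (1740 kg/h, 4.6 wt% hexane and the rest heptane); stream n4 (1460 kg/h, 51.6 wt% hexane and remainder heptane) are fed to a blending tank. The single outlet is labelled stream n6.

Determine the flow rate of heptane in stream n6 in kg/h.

heptane out = heptane in = 245×0.771 + 1740×0.954 + 1460×0.484 = 2555.5 kg/h.

2555 kg/h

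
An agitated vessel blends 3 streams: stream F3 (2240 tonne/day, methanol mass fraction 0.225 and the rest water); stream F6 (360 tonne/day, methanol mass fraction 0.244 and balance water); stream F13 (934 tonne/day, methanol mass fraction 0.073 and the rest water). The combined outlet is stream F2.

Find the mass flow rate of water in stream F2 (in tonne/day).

water out = water in = 2240×0.775 + 360×0.756 + 934×0.927 = 2874 tonne/day.

2874 tonne/day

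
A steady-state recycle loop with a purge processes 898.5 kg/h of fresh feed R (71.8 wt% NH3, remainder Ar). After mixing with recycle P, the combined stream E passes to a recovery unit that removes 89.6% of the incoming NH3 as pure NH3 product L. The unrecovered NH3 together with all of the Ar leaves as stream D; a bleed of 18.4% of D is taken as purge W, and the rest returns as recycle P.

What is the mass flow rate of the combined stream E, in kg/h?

Ar enters only via R and leaves only via the purge: 898.5×0.282 = 0.184×(Ar in D), and the recovery unit passes all Ar, so Ar in E = Ar in D = 1377 kg/h.
NH3 in E: m_A = 898.5×0.718 + (1−0.184)·(1−0.896)·m_A, so m_A = 645.12/0.9151 = 704.95 kg/h.
E = 704.95 + 1377 = 2082 kg/h.

2082 kg/h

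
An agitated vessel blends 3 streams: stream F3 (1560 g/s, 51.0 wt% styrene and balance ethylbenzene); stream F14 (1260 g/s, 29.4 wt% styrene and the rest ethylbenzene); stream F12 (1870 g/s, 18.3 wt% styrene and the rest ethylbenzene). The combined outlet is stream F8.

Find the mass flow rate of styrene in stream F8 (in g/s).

1508 g/s

styrene out = styrene in = 1560×0.510 + 1260×0.294 + 1870×0.183 = 1508.2 g/s.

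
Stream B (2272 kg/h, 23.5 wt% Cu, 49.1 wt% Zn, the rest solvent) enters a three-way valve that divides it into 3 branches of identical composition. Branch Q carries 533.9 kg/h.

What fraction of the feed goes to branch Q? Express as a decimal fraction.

Fraction to Q = 533.9/2272 = 0.2350.

0.235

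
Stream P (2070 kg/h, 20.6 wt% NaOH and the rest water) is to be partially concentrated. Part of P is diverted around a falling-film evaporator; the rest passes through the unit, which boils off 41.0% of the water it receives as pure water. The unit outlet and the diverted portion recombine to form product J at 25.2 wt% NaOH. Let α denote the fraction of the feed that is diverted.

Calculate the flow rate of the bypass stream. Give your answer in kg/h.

909.3 kg/h

All 2070×0.206 = 426.42 kg/h of NaOH reaches J, so J = 426.42/0.252 = 1692.1 kg/h and vapour = 377.86 kg/h.
The evaporator receives (1−α)·2070 of feed at 0.794 water and removes 0.410 of that water:
0.410×0.794×(1−α)×2070 = 377.86
(1−α) = 377.86/673.87 = 0.5607;  α = 0.4393.
Bypass flow = 0.4393×2070 = 909.29 kg/h.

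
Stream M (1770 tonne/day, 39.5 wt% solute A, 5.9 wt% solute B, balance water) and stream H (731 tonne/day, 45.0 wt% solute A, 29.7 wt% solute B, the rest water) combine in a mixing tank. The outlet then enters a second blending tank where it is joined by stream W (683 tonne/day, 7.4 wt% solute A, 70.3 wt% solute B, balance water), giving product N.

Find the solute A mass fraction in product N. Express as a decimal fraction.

Overall, product flow = 3184 tonne/day.
solute A in = 1770×0.395 + 731×0.450 + 683×0.074 = 1078.6 tonne/day.
solute A fraction in N = 0.339.

0.339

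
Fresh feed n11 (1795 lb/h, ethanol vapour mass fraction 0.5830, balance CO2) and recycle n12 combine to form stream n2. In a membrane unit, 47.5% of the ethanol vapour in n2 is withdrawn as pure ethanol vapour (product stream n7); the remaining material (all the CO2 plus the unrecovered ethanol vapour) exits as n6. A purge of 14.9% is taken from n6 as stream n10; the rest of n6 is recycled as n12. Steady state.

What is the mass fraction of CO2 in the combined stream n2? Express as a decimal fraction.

0.7265

CO2 enters only via n11 and leaves only via the purge: 1795×0.417 = 0.149×(CO2 in n6), and the membrane unit passes all CO2, so CO2 in n2 = CO2 in n6 = 5023.6 lb/h.
ethanol vapour in n2: m_A = 1795×0.583 + (1−0.149)·(1−0.475)·m_A, so m_A = 1046.5/0.5532 = 1891.6 lb/h.
n2 = 1891.6 + 5023.6 = 6915.2 lb/h.
CO2 fraction in n2 = 5023.6/6915.2 = 0.7265.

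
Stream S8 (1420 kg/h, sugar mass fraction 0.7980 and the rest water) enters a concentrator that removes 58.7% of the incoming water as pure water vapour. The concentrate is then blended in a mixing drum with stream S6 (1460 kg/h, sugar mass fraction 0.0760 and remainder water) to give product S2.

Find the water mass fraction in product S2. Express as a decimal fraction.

0.5412

Vapour removed = 0.587×0.202×1420 = 168.38 kg/h; concentrate = 1251.6 kg/h.
water reaching the mixer = 118.46 (from concentrate) + 1460×0.924 = 1467.5 kg/h.
Product flow = 1251.6 + 1460 = 2711.6 kg/h; water fraction = 0.5412.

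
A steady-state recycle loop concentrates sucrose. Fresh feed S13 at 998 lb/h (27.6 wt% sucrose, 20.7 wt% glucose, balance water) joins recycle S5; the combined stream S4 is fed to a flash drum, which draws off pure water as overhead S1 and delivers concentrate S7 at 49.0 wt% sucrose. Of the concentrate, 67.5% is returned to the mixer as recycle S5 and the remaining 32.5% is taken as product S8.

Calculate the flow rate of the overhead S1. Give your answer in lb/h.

435.9 lb/h

Overall sucrose balance (none leaves overhead): sucrose in fresh feed = sucrose in product, i.e. 998×0.276 = (1−0.675)·S7·0.490.
S7 = 275.45/(0.490×0.325) = 1729.7 lb/h.
Recycle S5 = 0.675×1729.7 = 1167.5 lb/h.
Combined feed S4 = 998 + 1167.5 = 2165.5 lb/h.
Overhead S1 = S4 − S7 = 2165.5 − 1729.7 = 435.86 lb/h.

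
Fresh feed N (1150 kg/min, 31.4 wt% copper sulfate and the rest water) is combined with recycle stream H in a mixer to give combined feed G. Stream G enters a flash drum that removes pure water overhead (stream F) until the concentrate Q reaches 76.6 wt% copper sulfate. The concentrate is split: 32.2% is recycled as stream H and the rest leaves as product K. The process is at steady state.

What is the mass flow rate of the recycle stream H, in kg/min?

223.9 kg/min

Overall copper sulfate balance (none leaves overhead): copper sulfate in fresh feed = copper sulfate in product, i.e. 1150×0.314 = (1−0.322)·Q·0.766.
Q = 361.1/(0.766×0.678) = 695.29 kg/min.
Recycle H = 0.322×695.29 = 223.88 kg/min.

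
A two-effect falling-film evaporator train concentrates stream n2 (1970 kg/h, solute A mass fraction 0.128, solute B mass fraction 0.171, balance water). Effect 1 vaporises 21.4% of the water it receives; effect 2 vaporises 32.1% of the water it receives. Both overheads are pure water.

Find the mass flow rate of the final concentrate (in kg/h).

1326 kg/h

water in feed = 1970×0.701 = 1381 kg/h.
After stage 1: water left = (1−0.214)×1381 = 1085.4; stream total = 1674.5 kg/h.
After stage 2: water left = (1−0.321)×1085.4 = 737.02; final concentrate = 1326 kg/h.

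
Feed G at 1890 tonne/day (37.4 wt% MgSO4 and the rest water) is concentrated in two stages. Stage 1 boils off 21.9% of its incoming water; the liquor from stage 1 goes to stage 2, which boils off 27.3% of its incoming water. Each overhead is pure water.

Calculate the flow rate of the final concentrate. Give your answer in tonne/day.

1379 tonne/day

water in feed = 1890×0.626 = 1183.1 tonne/day.
After stage 1: water left = (1−0.219)×1183.1 = 924.03; stream total = 1630.9 tonne/day.
After stage 2: water left = (1−0.273)×924.03 = 671.77; final concentrate = 1378.6 tonne/day.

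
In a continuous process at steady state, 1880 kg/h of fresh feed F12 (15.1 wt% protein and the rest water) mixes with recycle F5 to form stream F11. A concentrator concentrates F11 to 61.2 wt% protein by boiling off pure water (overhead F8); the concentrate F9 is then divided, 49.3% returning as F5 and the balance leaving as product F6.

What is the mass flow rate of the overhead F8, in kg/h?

Overall protein balance (none leaves overhead): protein in fresh feed = protein in product, i.e. 1880×0.151 = (1−0.493)·F9·0.612.
F9 = 283.88/(0.612×0.507) = 914.9 kg/h.
Recycle F5 = 0.493×914.9 = 451.05 kg/h.
Combined feed F11 = 1880 + 451.05 = 2331 kg/h.
Overhead F8 = F11 − F9 = 2331 − 914.9 = 1416.1 kg/h.

1416 kg/h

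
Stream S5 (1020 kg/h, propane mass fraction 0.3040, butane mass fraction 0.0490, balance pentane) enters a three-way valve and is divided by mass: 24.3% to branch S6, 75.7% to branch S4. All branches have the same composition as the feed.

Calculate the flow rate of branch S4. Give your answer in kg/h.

772.1 kg/h

Branch S4 flow = 0.757×1020 = 772.14 kg/h.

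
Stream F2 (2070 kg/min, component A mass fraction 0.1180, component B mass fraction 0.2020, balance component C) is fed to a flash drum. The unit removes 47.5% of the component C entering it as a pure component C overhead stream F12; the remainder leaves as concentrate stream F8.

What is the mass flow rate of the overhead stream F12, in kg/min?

component C entering = 2070×0.680 = 1407.6 kg/min; overhead removed = 0.475×1407.6 = 668.61 kg/min.

668.6 kg/min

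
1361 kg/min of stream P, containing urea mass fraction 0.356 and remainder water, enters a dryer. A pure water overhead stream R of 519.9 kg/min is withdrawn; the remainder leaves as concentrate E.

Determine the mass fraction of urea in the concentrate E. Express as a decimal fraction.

0.576

urea is not removed: 1361×0.356 = 484.52 kg/min of urea enters E.
Concentrate = 1361 − 519.9 = 841.1 kg/min.
Mass fraction = 484.52/841.1 = 0.576.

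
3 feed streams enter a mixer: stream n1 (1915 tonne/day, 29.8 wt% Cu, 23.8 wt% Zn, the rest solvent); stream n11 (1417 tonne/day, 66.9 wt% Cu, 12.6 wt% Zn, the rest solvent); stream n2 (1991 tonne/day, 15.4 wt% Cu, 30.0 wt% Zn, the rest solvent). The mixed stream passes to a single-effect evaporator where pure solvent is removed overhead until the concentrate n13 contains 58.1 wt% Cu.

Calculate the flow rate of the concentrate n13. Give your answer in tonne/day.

Cu entering = 1915×0.298 + 1417×0.669 + 1991×0.154 = 1825.3 tonne/day.
All Cu reports to n13, so n13 = 1825.3/0.581 = 3141.6 tonne/day.

3142 tonne/day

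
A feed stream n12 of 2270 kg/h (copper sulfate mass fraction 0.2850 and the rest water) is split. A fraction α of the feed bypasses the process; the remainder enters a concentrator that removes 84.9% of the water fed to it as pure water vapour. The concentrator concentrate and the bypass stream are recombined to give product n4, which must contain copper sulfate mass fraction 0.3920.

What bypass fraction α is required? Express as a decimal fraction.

0.550

All 2270×0.285 = 646.95 kg/h of copper sulfate reaches n4, so n4 = 646.95/0.392 = 1650.4 kg/h and vapour = 619.62 kg/h.
The evaporator receives (1−α)·2270 of feed at 0.715 water and removes 0.849 of that water:
0.849×0.715×(1−α)×2270 = 619.62
(1−α) = 619.62/1378 = 0.4497;  α = 0.5503.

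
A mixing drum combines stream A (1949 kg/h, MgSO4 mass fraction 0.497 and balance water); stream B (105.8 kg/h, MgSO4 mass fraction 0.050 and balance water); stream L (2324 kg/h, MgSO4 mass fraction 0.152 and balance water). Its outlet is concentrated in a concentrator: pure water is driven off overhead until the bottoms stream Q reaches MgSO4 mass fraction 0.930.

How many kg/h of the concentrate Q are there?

MgSO4 entering = 1949×0.497 + 105.8×0.050 + 2324×0.152 = 1327.2 kg/h.
All MgSO4 reports to Q, so Q = 1327.2/0.930 = 1427.1 kg/h.

1427 kg/h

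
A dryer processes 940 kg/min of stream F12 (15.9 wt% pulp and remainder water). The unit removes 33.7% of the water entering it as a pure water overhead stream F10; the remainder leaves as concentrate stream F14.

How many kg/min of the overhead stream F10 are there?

water entering = 940×0.841 = 790.54 kg/min; overhead removed = 0.337×790.54 = 266.41 kg/min.

266.4 kg/min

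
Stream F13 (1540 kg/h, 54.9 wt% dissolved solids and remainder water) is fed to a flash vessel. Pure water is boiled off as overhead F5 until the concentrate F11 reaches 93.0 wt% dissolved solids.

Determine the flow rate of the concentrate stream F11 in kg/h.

909.1 kg/h

dissolved solids is conserved: 1540×0.549 = 845.46 kg/h all reports to the concentrate.
Concentrate = 845.46/(target fraction) = 909.1 kg/h.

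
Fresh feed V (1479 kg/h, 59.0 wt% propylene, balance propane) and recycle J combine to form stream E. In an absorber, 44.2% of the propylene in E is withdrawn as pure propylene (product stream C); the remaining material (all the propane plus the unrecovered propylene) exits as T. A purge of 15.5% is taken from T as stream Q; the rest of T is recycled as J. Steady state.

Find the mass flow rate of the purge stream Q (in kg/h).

749.2 kg/h

propane enters only via V and leaves only via the purge: 1479×0.410 = 0.155×(propane in T), and the absorber passes all propane, so propane in E = propane in T = 3912.2 kg/h.
propylene in E: m_A = 1479×0.590 + (1−0.155)·(1−0.442)·m_A, so m_A = 872.61/0.5285 = 1651.1 kg/h.
T = (1−0.442)×1651.1 + 3912.2 = 4833.5 kg/h.
Purge Q = 0.155×4833.5 = 749.2 kg/h.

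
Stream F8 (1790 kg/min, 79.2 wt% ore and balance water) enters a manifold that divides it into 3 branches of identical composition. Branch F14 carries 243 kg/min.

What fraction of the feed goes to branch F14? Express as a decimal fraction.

Fraction to F14 = 243/1790 = 0.1358.

0.136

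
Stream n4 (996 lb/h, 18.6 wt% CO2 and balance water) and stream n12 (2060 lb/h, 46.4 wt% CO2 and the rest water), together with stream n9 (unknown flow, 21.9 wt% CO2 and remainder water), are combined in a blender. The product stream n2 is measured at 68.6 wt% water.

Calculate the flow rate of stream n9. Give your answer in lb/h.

1911 lb/h

Let n9 be the unknown flow. Total out = 3056 + n9.
water balance: 1914.9 + 0.781·n9 = 0.686·(3056 + n9)
(0.781 − 0.686)·n9 = 0.686×3056 − 1914.9 = 181.51
n9 = 181.51 / 0.095 = 1910.7 lb/h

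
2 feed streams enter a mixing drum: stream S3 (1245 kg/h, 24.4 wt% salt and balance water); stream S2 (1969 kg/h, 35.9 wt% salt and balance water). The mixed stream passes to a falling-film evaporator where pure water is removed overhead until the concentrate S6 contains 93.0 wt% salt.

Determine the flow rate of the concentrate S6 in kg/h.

salt entering = 1245×0.244 + 1969×0.359 = 1010.7 kg/h.
All salt reports to S6, so S6 = 1010.7/0.930 = 1086.7 kg/h.

1087 kg/h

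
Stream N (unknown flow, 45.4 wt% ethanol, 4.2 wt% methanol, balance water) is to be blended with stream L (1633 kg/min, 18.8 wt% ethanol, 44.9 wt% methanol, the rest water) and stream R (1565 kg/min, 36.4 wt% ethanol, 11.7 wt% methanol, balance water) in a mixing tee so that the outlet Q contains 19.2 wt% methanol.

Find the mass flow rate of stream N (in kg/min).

2015 kg/min

Let N be the unknown flow. Total out = 3198 + N.
methanol balance: 916.32 + 0.042·N = 0.192·(3198 + N)
(0.042 − 0.192)·N = 0.192×3198 − 916.32 = -302.31
N = -302.31 / -0.150 = 2015.4 kg/min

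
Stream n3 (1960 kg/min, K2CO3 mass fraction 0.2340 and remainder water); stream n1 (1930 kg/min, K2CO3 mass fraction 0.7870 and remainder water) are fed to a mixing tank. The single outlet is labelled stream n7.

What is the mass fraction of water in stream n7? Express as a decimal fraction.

Total flow out = 1960 + 1930 = 3890 kg/min.
water in = 1960×0.766 + 1930×0.213 = 1912.5 kg/min.
water mass fraction in n7 = 1912.5/3890 = 0.4916.

0.4916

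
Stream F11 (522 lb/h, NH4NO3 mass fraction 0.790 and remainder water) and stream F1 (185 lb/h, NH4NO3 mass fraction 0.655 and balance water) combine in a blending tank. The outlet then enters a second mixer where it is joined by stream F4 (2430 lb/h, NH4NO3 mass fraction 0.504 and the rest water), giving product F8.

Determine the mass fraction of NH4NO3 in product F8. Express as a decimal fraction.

0.560

Overall, product flow = 3137 lb/h.
NH4NO3 in = 522×0.790 + 185×0.655 + 2430×0.504 = 1758.3 lb/h.
NH4NO3 fraction in F8 = 0.560.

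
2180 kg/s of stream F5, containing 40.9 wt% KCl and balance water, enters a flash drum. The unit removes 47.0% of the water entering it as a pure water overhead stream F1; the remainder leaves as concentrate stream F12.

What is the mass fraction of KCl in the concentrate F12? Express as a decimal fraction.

0.566

KCl is not removed: 2180×0.409 = 891.62 kg/s of KCl enters F12.
water entering = 2180×0.591 = 1288.4 kg/s; overhead removed = 0.470×1288.4 = 605.54 kg/s.
Concentrate = 2180 − 605.54 = 1574.5 kg/s.
Mass fraction = 891.62/1574.5 = 0.566.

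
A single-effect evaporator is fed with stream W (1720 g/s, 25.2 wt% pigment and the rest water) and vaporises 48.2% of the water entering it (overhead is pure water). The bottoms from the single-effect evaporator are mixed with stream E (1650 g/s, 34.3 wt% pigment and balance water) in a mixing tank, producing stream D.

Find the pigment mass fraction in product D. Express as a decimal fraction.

0.3634

Vapour removed = 0.482×0.748×1720 = 620.12 g/s; concentrate = 1099.9 g/s.
pigment reaching the mixer = 433.44 (from concentrate) + 1650×0.343 = 999.39 g/s.
Product flow = 1099.9 + 1650 = 2749.9 g/s; pigment fraction = 0.3634.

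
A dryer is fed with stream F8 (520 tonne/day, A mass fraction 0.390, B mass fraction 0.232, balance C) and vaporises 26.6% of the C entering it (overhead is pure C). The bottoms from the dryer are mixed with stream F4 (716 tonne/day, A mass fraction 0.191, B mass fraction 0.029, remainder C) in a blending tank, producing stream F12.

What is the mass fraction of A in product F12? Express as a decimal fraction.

0.287

Vapour removed = 0.266×0.378×520 = 52.285 tonne/day; concentrate = 467.72 tonne/day.
A reaching the mixer = 202.8 (from concentrate) + 716×0.191 = 339.56 tonne/day.
Product flow = 467.72 + 716 = 1183.7 tonne/day; A fraction = 0.287.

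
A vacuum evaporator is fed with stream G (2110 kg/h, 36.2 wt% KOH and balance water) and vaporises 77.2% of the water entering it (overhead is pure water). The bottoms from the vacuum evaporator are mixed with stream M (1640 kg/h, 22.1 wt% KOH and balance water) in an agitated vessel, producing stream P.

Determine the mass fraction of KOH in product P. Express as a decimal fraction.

0.415

Vapour removed = 0.772×0.638×2110 = 1039.3 kg/h; concentrate = 1070.7 kg/h.
KOH reaching the mixer = 763.82 (from concentrate) + 1640×0.221 = 1126.3 kg/h.
Product flow = 1070.7 + 1640 = 2710.7 kg/h; KOH fraction = 0.415.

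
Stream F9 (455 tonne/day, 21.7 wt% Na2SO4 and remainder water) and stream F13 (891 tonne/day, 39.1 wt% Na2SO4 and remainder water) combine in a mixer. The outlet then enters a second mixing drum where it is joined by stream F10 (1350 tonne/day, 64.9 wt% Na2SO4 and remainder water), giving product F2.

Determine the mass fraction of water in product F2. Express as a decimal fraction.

Overall, product flow = 2696 tonne/day.
water in = 455×0.783 + 891×0.609 + 1350×0.351 = 1372.7 tonne/day.
water fraction in F2 = 0.509.

0.509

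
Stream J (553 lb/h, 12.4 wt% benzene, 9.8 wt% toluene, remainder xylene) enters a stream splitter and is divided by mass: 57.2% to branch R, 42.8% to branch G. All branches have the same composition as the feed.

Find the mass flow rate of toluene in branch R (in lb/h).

31 lb/h

Branch R total = 0.572×553 = 316.32 lb/h.
toluene in R = 0.098×316.32 = 30.999 lb/h.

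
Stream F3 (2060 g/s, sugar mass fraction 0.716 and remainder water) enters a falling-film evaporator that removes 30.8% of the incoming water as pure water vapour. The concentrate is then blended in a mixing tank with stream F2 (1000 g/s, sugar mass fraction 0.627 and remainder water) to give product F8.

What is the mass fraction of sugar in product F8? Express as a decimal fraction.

Vapour removed = 0.308×0.284×2060 = 180.19 g/s; concentrate = 1879.8 g/s.
sugar reaching the mixer = 1475 (from concentrate) + 1000×0.627 = 2102 g/s.
Product flow = 1879.8 + 1000 = 2879.8 g/s; sugar fraction = 0.730.

0.730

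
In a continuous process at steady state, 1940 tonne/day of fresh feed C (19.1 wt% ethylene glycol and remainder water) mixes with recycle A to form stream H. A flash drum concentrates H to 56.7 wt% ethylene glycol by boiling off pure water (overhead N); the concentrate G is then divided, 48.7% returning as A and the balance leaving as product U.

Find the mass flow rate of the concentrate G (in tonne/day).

1274 tonne/day

Overall ethylene glycol balance (none leaves overhead): ethylene glycol in fresh feed = ethylene glycol in product, i.e. 1940×0.191 = (1−0.487)·G·0.567.
G = 370.54/(0.567×0.513) = 1273.9 tonne/day.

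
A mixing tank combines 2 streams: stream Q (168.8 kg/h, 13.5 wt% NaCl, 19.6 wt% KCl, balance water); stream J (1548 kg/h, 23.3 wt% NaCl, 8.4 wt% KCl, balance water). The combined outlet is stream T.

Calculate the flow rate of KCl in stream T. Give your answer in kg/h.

163.1 kg/h

KCl out = KCl in = 168.8×0.196 + 1548×0.084 = 163.12 kg/h.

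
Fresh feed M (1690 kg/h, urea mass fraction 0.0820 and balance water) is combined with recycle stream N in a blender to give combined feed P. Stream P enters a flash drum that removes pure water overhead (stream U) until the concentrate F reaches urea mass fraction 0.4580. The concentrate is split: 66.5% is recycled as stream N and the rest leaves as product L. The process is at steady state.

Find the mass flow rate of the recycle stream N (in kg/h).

Overall urea balance (none leaves overhead): urea in fresh feed = urea in product, i.e. 1690×0.082 = (1−0.665)·F·0.458.
F = 138.58/(0.458×0.335) = 903.21 kg/h.
Recycle N = 0.665×903.21 = 600.64 kg/h.

600.6 kg/h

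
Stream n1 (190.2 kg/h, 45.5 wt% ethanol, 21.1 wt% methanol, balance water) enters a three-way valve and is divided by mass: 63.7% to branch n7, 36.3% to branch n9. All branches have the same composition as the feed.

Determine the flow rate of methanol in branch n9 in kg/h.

Branch n9 total = 0.363×190.2 = 69.043 kg/h.
methanol in n9 = 0.211×69.043 = 14.568 kg/h.

14.57 kg/h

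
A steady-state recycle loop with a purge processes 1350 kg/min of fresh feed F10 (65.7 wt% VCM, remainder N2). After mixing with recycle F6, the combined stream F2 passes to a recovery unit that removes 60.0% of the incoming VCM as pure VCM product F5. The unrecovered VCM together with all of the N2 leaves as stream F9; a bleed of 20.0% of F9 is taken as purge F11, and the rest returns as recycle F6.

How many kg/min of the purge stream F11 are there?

N2 enters only via F10 and leaves only via the purge: 1350×0.343 = 0.200×(N2 in F9), and the recovery unit passes all N2, so N2 in F2 = N2 in F9 = 2315.2 kg/min.
VCM in F2: m_A = 1350×0.657 + (1−0.200)·(1−0.600)·m_A, so m_A = 886.95/0.6800 = 1304.3 kg/min.
F9 = (1−0.600)×1304.3 + 2315.2 = 2837 kg/min.
Purge F11 = 0.200×2837 = 567.4 kg/min.

567.4 kg/min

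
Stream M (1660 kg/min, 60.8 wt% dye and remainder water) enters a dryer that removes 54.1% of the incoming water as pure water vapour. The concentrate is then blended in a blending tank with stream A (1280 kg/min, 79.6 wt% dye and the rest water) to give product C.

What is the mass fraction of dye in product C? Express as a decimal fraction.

0.784

Vapour removed = 0.541×0.392×1660 = 352.04 kg/min; concentrate = 1308 kg/min.
dye reaching the mixer = 1009.3 (from concentrate) + 1280×0.796 = 2028.2 kg/min.
Product flow = 1308 + 1280 = 2588 kg/min; dye fraction = 0.784.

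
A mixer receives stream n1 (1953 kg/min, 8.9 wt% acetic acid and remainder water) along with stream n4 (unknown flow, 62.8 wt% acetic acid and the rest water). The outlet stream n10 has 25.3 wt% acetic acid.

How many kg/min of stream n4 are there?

854.1 kg/min

Let n4 be the unknown flow. Total out = 1953 + n4.
acetic acid balance: 173.82 + 0.628·n4 = 0.253·(1953 + n4)
(0.628 − 0.253)·n4 = 0.253×1953 − 173.82 = 320.29
n4 = 320.29 / 0.375 = 854.11 kg/min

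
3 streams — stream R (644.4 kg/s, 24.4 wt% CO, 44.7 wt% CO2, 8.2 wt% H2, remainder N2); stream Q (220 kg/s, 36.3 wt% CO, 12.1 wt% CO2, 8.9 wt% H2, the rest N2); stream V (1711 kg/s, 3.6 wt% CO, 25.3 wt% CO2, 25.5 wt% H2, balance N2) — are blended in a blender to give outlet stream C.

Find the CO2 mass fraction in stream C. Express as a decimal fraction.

0.2903

Total flow out = 644.4 + 220 + 1711 = 2575.4 kg/s.
CO2 in = 644.4×0.447 + 220×0.121 + 1711×0.253 = 747.55 kg/s.
CO2 mass fraction in C = 747.55/2575.4 = 0.2903.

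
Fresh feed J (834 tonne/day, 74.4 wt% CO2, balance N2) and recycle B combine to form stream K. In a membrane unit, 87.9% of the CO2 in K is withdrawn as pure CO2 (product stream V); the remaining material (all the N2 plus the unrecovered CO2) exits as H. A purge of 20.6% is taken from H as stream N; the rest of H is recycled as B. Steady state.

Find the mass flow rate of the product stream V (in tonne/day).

603.4 tonne/day

CO2 in K: m_A = 834×0.744 + (1−0.206)·(1−0.879)·m_A, so m_A = 620.5/0.9039 = 686.45 tonne/day.
Product V = 0.879×686.45 = 603.39 tonne/day.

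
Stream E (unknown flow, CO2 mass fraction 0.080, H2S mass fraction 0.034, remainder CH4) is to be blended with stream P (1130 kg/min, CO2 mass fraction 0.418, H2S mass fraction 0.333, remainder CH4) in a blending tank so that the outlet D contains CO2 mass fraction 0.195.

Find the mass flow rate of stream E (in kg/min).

Let E be the unknown flow. Total out = 1130 + E.
CO2 balance: 472.34 + 0.080·E = 0.195·(1130 + E)
(0.080 − 0.195)·E = 0.195×1130 − 472.34 = -251.99
E = -251.99 / -0.115 = 2191.2 kg/min

2191 kg/min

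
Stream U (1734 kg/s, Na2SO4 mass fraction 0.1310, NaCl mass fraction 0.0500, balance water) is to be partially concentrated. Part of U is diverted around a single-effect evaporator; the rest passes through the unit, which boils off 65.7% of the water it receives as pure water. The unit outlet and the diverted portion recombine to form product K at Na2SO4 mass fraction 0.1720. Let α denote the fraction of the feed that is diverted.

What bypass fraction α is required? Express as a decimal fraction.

0.557

All 1734×0.131 = 227.15 kg/s of Na2SO4 reaches K, so K = 227.15/0.172 = 1320.7 kg/s and vapour = 413.34 kg/s.
The evaporator receives (1−α)·1734 of feed at 0.819 water and removes 0.657 of that water:
0.657×0.819×(1−α)×1734 = 413.34
(1−α) = 413.34/933.04 = 0.4430;  α = 0.5570.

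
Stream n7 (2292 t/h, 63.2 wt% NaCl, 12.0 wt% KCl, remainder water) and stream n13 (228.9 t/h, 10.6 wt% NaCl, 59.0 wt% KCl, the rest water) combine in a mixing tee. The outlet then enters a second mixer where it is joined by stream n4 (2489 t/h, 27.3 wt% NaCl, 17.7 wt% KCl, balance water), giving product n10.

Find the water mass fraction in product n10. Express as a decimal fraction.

Overall, product flow = 5009.9 t/h.
water in = 2292×0.248 + 228.9×0.304 + 2489×0.550 = 2007 t/h.
water fraction in n10 = 0.401.

0.401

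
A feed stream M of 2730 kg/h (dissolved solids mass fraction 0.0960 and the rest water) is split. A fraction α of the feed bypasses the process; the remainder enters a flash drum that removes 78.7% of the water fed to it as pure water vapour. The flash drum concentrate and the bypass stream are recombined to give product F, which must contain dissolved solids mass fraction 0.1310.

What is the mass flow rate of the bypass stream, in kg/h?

1705 kg/h

All 2730×0.096 = 262.08 kg/h of dissolved solids reaches F, so F = 262.08/0.131 = 2000.6 kg/h and vapour = 729.39 kg/h.
The evaporator receives (1−α)·2730 of feed at 0.904 water and removes 0.787 of that water:
0.787×0.904×(1−α)×2730 = 729.39
(1−α) = 729.39/1942.3 = 0.3755;  α = 0.6245.
Bypass flow = 0.6245×2730 = 1704.8 kg/h.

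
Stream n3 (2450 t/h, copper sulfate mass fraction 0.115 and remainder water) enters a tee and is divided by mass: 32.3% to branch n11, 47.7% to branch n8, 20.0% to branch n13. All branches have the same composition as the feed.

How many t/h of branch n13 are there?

Branch n13 flow = 0.200×2450 = 490 t/h.

490 t/h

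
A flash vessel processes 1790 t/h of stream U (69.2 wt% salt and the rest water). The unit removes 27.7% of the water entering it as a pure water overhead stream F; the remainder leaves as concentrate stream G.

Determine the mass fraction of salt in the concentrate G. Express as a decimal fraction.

0.757

salt is not removed: 1790×0.692 = 1238.7 t/h of salt enters G.
water entering = 1790×0.308 = 551.32 t/h; overhead removed = 0.277×551.32 = 152.72 t/h.
Concentrate = 1790 − 152.72 = 1637.3 t/h.
Mass fraction = 1238.7/1637.3 = 0.757.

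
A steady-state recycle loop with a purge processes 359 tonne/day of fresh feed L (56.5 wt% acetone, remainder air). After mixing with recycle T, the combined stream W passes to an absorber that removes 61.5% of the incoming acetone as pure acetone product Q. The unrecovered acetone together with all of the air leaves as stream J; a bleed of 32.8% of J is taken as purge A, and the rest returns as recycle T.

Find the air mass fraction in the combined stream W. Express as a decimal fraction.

air enters only via L and leaves only via the purge: 359×0.435 = 0.328×(air in J), and the absorber passes all air, so air in W = air in J = 476.11 tonne/day.
acetone in W: m_A = 359×0.565 + (1−0.328)·(1−0.615)·m_A, so m_A = 202.83/0.7413 = 273.63 tonne/day.
W = 273.63 + 476.11 = 749.74 tonne/day.
air fraction in W = 476.11/749.74 = 0.6350.

0.6350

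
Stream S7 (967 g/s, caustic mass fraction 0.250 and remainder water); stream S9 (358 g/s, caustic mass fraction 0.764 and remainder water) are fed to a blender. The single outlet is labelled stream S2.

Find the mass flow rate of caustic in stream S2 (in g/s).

caustic out = caustic in = 967×0.250 + 358×0.764 = 515.26 g/s.

515.3 g/s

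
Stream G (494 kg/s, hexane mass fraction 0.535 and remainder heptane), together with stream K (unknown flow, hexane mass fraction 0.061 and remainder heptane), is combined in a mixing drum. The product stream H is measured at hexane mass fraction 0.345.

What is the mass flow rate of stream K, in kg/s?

330.5 kg/s

Let K be the unknown flow. Total out = 494 + K.
hexane balance: 264.29 + 0.061·K = 0.345·(494 + K)
(0.061 − 0.345)·K = 0.345×494 − 264.29 = -93.86
K = -93.86 / -0.284 = 330.49 kg/s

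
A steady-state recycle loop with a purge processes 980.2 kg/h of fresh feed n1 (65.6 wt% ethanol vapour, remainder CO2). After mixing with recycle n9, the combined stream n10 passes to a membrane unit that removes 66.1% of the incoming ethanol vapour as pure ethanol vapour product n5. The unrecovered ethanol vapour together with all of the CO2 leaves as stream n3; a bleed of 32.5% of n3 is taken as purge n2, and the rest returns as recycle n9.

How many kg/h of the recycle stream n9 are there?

CO2 enters only via n1 and leaves only via the purge: 980.2×0.344 = 0.325×(CO2 in n3), and the membrane unit passes all CO2, so CO2 in n10 = CO2 in n3 = 1037.5 kg/h.
ethanol vapour in n10: m_A = 980.2×0.656 + (1−0.325)·(1−0.661)·m_A, so m_A = 643.01/0.7712 = 833.81 kg/h.
n3 = (1−0.661)×833.81 + 1037.5 = 1320.2 kg/h.
Recycle n9 = (1−0.325)×1320.2 = 891.11 kg/h.

891.1 kg/h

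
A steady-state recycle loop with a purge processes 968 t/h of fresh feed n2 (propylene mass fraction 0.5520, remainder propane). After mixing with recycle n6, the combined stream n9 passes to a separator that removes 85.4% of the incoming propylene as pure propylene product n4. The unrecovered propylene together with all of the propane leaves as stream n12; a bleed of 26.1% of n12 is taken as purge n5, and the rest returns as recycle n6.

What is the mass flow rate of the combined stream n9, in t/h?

propane enters only via n2 and leaves only via the purge: 968×0.448 = 0.261×(propane in n12), and the separator passes all propane, so propane in n9 = propane in n12 = 1661.5 t/h.
propylene in n9: m_A = 968×0.552 + (1−0.261)·(1−0.854)·m_A, so m_A = 534.34/0.8921 = 598.96 t/h.
n9 = 598.96 + 1661.5 = 2260.5 t/h.

2261 t/h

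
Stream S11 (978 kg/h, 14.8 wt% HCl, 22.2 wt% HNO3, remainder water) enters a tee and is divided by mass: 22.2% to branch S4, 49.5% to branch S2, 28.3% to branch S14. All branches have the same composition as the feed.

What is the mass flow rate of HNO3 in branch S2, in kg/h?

Branch S2 total = 0.495×978 = 484.11 kg/h.
HNO3 in S2 = 0.222×484.11 = 107.47 kg/h.

107.5 kg/h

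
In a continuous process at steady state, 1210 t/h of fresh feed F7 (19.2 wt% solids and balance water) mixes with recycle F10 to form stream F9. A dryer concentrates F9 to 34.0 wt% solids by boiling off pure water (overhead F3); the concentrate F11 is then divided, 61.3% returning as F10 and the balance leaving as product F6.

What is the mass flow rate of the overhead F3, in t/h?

Overall solids balance (none leaves overhead): solids in fresh feed = solids in product, i.e. 1210×0.192 = (1−0.613)·F11·0.340.
F11 = 232.32/(0.340×0.387) = 1765.6 t/h.
Recycle F10 = 0.613×1765.6 = 1082.3 t/h.
Combined feed F9 = 1210 + 1082.3 = 2292.3 t/h.
Overhead F3 = F9 − F11 = 2292.3 − 1765.6 = 526.71 t/h.

526.7 t/h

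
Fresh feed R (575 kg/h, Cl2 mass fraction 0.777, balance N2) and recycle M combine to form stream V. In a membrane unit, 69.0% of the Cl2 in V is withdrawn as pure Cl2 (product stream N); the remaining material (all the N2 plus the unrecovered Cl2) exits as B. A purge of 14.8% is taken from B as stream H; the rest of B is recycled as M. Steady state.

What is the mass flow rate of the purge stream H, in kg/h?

156.1 kg/h

N2 enters only via R and leaves only via the purge: 575×0.223 = 0.148×(N2 in B), and the membrane unit passes all N2, so N2 in V = N2 in B = 866.39 kg/h.
Cl2 in V: m_A = 575×0.777 + (1−0.148)·(1−0.690)·m_A, so m_A = 446.78/0.7359 = 607.13 kg/h.
B = (1−0.690)×607.13 + 866.39 = 1054.6 kg/h.
Purge H = 0.148×1054.6 = 156.08 kg/h.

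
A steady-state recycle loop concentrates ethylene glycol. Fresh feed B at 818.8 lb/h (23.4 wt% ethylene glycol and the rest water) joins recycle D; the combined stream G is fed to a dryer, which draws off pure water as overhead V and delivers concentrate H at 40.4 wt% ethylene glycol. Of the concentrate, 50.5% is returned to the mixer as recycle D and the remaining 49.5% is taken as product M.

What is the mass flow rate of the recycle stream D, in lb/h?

Overall ethylene glycol balance (none leaves overhead): ethylene glycol in fresh feed = ethylene glycol in product, i.e. 818.8×0.234 = (1−0.505)·H·0.404.
H = 191.6/(0.404×0.495) = 958.09 lb/h.
Recycle D = 0.505×958.09 = 483.84 lb/h.

483.8 lb/h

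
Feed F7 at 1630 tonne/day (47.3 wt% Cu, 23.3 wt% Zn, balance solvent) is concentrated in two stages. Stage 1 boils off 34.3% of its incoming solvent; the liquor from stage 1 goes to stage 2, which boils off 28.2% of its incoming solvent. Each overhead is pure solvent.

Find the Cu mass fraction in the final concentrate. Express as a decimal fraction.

0.5600

solvent in feed = 1630×0.294 = 479.22 tonne/day.
After stage 1: solvent left = (1−0.343)×479.22 = 314.85; stream total = 1465.6 tonne/day.
After stage 2: solvent left = (1−0.282)×314.85 = 226.06; final concentrate = 1376.8 tonne/day.
Cu fraction = 770.99/1376.8 = 0.5600.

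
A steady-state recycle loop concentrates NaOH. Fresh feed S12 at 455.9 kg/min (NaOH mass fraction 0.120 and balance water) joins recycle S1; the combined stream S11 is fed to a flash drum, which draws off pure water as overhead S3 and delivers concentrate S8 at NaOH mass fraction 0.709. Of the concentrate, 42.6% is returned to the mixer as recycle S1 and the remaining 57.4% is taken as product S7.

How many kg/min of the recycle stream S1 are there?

57.27 kg/min

Overall NaOH balance (none leaves overhead): NaOH in fresh feed = NaOH in product, i.e. 455.9×0.120 = (1−0.426)·S8·0.709.
S8 = 54.708/(0.709×0.574) = 134.43 kg/min.
Recycle S1 = 0.426×134.43 = 57.267 kg/min.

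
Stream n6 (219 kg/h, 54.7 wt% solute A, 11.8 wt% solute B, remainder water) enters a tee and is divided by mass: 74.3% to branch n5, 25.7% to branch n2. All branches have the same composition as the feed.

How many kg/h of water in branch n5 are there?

54.51 kg/h

Branch n5 total = 0.743×219 = 162.72 kg/h.
water in n5 = 0.335×162.72 = 54.51 kg/h.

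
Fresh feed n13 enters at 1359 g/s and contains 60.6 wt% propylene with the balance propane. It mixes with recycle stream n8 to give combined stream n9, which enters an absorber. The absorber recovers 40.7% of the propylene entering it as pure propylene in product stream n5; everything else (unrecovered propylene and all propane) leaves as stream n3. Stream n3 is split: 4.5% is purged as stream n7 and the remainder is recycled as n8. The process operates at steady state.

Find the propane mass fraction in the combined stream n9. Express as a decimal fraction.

0.862

propane enters only via n13 and leaves only via the purge: 1359×0.394 = 0.045×(propane in n3), and the absorber passes all propane, so propane in n9 = propane in n3 = 11899 g/s.
propylene in n9: m_A = 1359×0.606 + (1−0.045)·(1−0.407)·m_A, so m_A = 823.55/0.4337 = 1899 g/s.
n9 = 1899 + 11899 = 13798 g/s.
propane fraction in n9 = 11899/13798 = 0.862.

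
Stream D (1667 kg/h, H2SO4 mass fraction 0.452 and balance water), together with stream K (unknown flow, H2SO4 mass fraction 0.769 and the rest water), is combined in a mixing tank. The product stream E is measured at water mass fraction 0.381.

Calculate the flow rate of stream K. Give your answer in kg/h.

Let K be the unknown flow. Total out = 1667 + K.
water balance: 913.52 + 0.231·K = 0.381·(1667 + K)
(0.231 − 0.381)·K = 0.381×1667 − 913.52 = -278.39
K = -278.39 / -0.150 = 1855.9 kg/h

1856 kg/h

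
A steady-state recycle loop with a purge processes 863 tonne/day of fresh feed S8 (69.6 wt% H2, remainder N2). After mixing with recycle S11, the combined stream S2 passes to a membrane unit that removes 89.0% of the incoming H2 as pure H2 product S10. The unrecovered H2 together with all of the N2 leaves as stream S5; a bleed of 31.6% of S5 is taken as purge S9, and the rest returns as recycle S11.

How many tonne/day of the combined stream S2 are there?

N2 enters only via S8 and leaves only via the purge: 863×0.304 = 0.316×(N2 in S5), and the membrane unit passes all N2, so N2 in S2 = N2 in S5 = 830.23 tonne/day.
H2 in S2: m_A = 863×0.696 + (1−0.316)·(1−0.890)·m_A, so m_A = 600.65/0.9248 = 649.52 tonne/day.
S2 = 649.52 + 830.23 = 1479.7 tonne/day.

1480 tonne/day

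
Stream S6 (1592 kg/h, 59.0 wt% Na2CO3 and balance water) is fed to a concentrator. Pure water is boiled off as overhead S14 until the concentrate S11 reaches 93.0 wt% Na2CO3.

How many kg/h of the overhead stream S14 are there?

582 kg/h

Na2CO3 is conserved: 1592×0.590 = 939.28 kg/h all reports to the concentrate.
Concentrate = 939.28/(target fraction) = 1010 kg/h.
Overhead = 1592 − 1010 = 582.02 kg/h.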